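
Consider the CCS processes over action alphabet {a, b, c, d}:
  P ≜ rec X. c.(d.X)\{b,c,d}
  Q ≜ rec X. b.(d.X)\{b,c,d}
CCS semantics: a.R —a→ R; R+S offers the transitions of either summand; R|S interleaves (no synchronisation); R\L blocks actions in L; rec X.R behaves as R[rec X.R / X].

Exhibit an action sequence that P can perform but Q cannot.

P's transition system — 2 states:
  u0 = rec X. c.(d.X)\{b,c,d} :: ··c··> u1
  u1 = (d.(rec X. c.(d.X)\{b,c,d}))\{b,c,d} :: (no moves)
Q's transition system — 2 states:
  v0 = rec X. b.(d.X)\{b,c,d} :: ··b··> v1
  v1 = (d.(rec X. b.(d.X)\{b,c,d}))\{b,c,d} :: (no moves)
Trace ⟨c⟩ through P, begin at {u0}:
  [1] c ⇒ {u1}
  P completes σ.
Trace ⟨c⟩ through Q, begin at {v0}:
  [1] c ⇒ no successor for Q

c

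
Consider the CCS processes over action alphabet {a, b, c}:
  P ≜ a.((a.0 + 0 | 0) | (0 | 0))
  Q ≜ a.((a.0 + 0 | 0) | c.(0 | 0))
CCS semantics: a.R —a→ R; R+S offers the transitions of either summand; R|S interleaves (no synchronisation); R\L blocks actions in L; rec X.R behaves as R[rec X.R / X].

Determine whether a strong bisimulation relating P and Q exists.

P's transition system — 3 states:
  s0 = a.((a.0 + 0 | 0) | (0 | 0)) ⊢ ··a··> s1
  s1 = (a.0 + 0 | 0) | (0 | 0) ⊢ ··a··> s2
  s2 = 0 | (0 | 0) ⊢ ∅
Q's transition system — 5 states:
  t0 = a.((a.0 + 0 | 0) | c.(0 | 0)) ⊢ ··a··> t1
  t1 = (a.0 + 0 | 0) | c.(0 | 0) ⊢ ··a··> t2, ··c··> t3
  t2 = 0 | c.(0 | 0) ⊢ ··c··> t4
  t3 = (a.0 + 0 | 0) | (0 | 0) ⊢ ··a··> t4
  t4 = 0 | (0 | 0) ⊢ ∅
Coarsest stable partition (strong bisimilarity classes):
  B0 = {s0}
  B1 = {s1, t3}
  B2 = {s2, t4}
  B3 = {t0}
  B4 = {t1}
  B5 = {t2}
s0 ∈ B0, t0 ∈ B3 → different blocks

NO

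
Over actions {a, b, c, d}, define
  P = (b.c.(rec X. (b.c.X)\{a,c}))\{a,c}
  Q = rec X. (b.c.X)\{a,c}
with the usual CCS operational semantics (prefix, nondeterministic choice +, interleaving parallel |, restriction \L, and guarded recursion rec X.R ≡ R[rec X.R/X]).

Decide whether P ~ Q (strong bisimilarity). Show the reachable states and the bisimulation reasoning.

LTS(P): 2 reachable states
  m0 = (b.c.(rec X. (b.c.X)\{a,c}))\{a,c} → --b--▸ m1
  m1 = (c.(rec X. (b.c.X)\{a,c}))\{a,c} → (no moves)
LTS(Q): 2 reachable states
  n0 = rec X. (b.c.X)\{a,c} → --b--▸ n1
  n1 = (c.(rec X. (b.c.X)\{a,c}))\{a,c} → (no moves)
Partition-refinement fixed point:
  B0 = {m0, n0}
  B1 = {m1, n1}
m0 ∈ B0, n0 ∈ B0 → same block

YES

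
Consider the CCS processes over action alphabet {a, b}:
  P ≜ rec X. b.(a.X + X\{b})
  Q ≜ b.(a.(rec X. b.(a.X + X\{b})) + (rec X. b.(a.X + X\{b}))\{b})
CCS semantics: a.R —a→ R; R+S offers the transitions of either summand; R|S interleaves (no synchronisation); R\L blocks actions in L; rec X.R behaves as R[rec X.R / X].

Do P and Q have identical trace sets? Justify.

Reachable graph of P (2 states):
  m0 = rec X. b.(a.X + X\{b}) has moves =b=> m1
  m1 = a.(rec X. b.(a.X + X\{b})) + (rec X. b.(a.X + X\{b}))\{b} has moves =a=> m0
Reachable graph of Q (3 states):
  n0 = b.(a.(rec X. b.(a.X + X\{b})) + (rec X. b.(a.X + X\{b}))\{b}) has moves =b=> n1
  n1 = a.(rec X. b.(a.X + X\{b})) + (rec X. b.(a.X + X\{b}))\{b} has moves =a=> n2
  n2 = rec X. b.(a.X + X\{b}) has moves =b=> n1
Coarsest stable partition (strong bisimilarity classes):
  B0 = {m0, n0, n2}
  B1 = {m1, n1}
m0 ∈ B0, n0 ∈ B0 → same block
Bisimilar ⇒ trace-equivalent.

YES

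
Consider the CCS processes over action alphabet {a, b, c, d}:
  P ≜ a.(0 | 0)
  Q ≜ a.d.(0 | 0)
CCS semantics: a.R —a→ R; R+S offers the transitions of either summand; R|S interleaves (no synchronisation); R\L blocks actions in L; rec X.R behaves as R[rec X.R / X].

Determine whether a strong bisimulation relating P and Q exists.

Reachable graph of P (2 states):
  m0 = a.(0 | 0) → --a--▸ m1
  m1 = 0 | 0 → (no moves)
Reachable graph of Q (3 states):
  n0 = a.d.(0 | 0) → --a--▸ n1
  n1 = d.(0 | 0) → --d--▸ n2
  n2 = 0 | 0 → (no moves)
Bisimilarity quotient blocks:
  B0 = {m0}
  B1 = {m1, n2}
  B2 = {n0}
  B3 = {n1}
m0 ∈ B0, n0 ∈ B2 → different blocks

NO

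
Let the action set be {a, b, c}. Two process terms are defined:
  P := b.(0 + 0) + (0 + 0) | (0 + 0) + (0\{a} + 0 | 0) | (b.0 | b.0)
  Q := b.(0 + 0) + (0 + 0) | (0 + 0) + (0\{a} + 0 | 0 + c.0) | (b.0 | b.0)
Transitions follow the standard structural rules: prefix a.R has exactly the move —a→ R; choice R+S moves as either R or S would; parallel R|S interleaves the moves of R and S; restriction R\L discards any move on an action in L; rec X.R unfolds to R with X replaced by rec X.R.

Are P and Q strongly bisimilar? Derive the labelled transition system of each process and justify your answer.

P's transition system — 5 states:
  p0 = b.(0 + 0) + (0 + 0) | (0 + 0) + (0\{a} + 0 | 0) | (b.0 | b.0) | -b-> p1, -b-> p2, -b-> p3
  p1 = (0\{a} + 0 | 0) | (0 | b.0) | -b-> p4
  p2 = (0\{a} + 0 | 0) | (b.0 | 0) | -b-> p4
  p3 = 0 + 0 | deadlocked
  p4 = (0\{a} + 0 | 0) | (0 | 0) | deadlocked
Q's transition system — 9 states:
  q0 = b.(0 + 0) + (0 + 0) | (0 + 0) + (0\{a} + 0 | 0 + c.0) | (b.0 | b.0) | -b-> q1, -b-> q2, -b-> q3, -c-> q4
  q1 = (0\{a} + 0 | 0 + c.0) | (0 | b.0) | -b-> q5, -c-> q6
  q2 = (0\{a} + 0 | 0 + c.0) | (b.0 | 0) | -b-> q5, -c-> q7
  q3 = 0 + 0 | deadlocked
  q4 = 0 | (b.0 | b.0) | -b-> q6, -b-> q7
  q5 = (0\{a} + 0 | 0 + c.0) | (0 | 0) | -c-> q8
  q6 = 0 | (0 | b.0) | -b-> q8
  q7 = 0 | (b.0 | 0) | -b-> q8
  q8 = 0 | (0 | 0) | deadlocked
Bisimilarity quotient blocks:
  B0 = {p0}
  B1 = {p1, p2, q6, q7}
  B2 = {p3, p4, q3, q8}
  B3 = {q0}
  B4 = {q1, q2}
  B5 = {q5}
  B6 = {q4}
p0 ∈ B0, q0 ∈ B3 → different blocks

P ≁ Q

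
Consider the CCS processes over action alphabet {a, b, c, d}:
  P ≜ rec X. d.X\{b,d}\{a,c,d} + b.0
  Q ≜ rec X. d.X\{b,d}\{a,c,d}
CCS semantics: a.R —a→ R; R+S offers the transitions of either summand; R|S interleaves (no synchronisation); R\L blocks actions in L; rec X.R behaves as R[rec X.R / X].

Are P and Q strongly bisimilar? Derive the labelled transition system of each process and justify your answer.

LTS(P): 3 reachable states
  u0 = rec X. d.X\{b,d}\{a,c,d} + b.0 ⊢ -b-> u1, -d-> u2
  u1 = 0 ⊢ stopped
  u2 = (rec X. d.X\{b,d}\{a,c,d} + b.0)\{b,d}\{a,c,d} ⊢ stopped
LTS(Q): 2 reachable states
  v0 = rec X. d.X\{b,d}\{a,c,d} ⊢ -d-> v1
  v1 = (rec X. d.X\{b,d}\{a,c,d})\{b,d}\{a,c,d} ⊢ stopped
Coarsest stable partition (strong bisimilarity classes):
  B0 = {u0}
  B1 = {u1, u2, v1}
  B2 = {v0}
u0 ∈ B0, v0 ∈ B2 → different blocks

P ≁ Q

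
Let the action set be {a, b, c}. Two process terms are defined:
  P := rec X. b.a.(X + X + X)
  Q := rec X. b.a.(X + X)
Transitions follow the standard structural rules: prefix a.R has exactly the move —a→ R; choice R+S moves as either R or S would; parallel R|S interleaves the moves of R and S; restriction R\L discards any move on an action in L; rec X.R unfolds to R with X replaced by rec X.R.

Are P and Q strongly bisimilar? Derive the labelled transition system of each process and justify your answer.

bisimilar

Reachable graph of P (3 states):
  p0 = rec X. b.a.(X + X + X) | -b-> p1
  p1 = a.((rec X. b.a.(X + X + X)) + (rec X. b.a.(X + X + X)) + (rec X. b.a.(X + X + X))) | -a-> p2
  p2 = (rec X. b.a.(X + X + X)) + (rec X. b.a.(X + X + X)) + (rec X. b.a.(X + X + X)) | -b-> p1
Reachable graph of Q (3 states):
  q0 = rec X. b.a.(X + X) | -b-> q1
  q1 = a.((rec X. b.a.(X + X)) + (rec X. b.a.(X + X))) | -a-> q2
  q2 = (rec X. b.a.(X + X)) + (rec X. b.a.(X + X)) | -b-> q1
Coarsest stable partition (strong bisimilarity classes):
  B0 = {p0, p2, q0, q2}
  B1 = {p1, q1}
p0 ∈ B0, q0 ∈ B0 → same block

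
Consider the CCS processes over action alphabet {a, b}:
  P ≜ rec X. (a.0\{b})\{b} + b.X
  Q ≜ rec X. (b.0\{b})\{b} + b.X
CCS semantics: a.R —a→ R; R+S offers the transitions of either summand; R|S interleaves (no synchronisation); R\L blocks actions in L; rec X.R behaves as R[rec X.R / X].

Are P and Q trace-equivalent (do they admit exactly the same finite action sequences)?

NO — witness ⟨a⟩

Reachable graph of P (2 states):
  m0 = rec X. (a.0\{b})\{b} + b.X :: ··a··> m1, ··b··> m0
  m1 = 0\{b}\{b} :: deadlocked
Reachable graph of Q (1 states):
  n0 = rec X. (b.0\{b})\{b} + b.X :: ··b··> n0
Run σ = ⟨a⟩ on P: start {m0}
  after a @ step 1: {m1}
  — P admits the full trace.
Run σ = ⟨a⟩ on Q: start {n0}
  after a @ step 1: ∅  — Q cannot continue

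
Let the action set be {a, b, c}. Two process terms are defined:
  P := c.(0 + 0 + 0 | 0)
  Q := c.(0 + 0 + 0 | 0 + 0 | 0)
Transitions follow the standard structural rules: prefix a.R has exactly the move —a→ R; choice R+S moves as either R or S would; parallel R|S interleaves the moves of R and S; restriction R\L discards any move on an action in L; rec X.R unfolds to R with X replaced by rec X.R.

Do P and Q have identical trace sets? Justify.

Reachable graph of P (2 states):
  u0 = c.(0 + 0 + 0 | 0) :: -c-> u1
  u1 = 0 + 0 + 0 | 0 :: stopped
Reachable graph of Q (2 states):
  v0 = c.(0 + 0 + 0 | 0 + 0 | 0) :: -c-> v1
  v1 = 0 + 0 + 0 | 0 + 0 | 0 :: stopped
Bisimilarity quotient blocks:
  B0 = {u0, v0}
  B1 = {u1, v1}
u0 ∈ B0, v0 ∈ B0 → same block
Bisimilar ⇒ trace-equivalent.

YES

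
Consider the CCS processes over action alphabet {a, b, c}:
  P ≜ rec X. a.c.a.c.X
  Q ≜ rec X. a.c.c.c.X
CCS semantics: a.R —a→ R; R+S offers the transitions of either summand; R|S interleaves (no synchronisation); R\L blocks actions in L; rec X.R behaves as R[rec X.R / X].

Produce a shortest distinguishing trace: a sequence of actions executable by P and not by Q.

aca

P's transition system — 4 states:
  u0 = rec X. a.c.a.c.X → --a--▸ u1
  u1 = c.a.c.(rec X. a.c.a.c.X) → --c--▸ u2
  u2 = a.c.(rec X. a.c.a.c.X) → --a--▸ u3
  u3 = c.(rec X. a.c.a.c.X) → --c--▸ u0
Q's transition system — 4 states:
  v0 = rec X. a.c.c.c.X → --a--▸ v1
  v1 = c.c.c.(rec X. a.c.c.c.X) → --c--▸ v2
  v2 = c.c.(rec X. a.c.c.c.X) → --c--▸ v3
  v3 = c.(rec X. a.c.c.c.X) → --c--▸ v0
Run σ = ⟨aca⟩ on P: start {u0}
  step 1 (a): {u1}
  step 2 (c): {u2}
  step 3 (a): {u3}
  ✓ P
Run σ = ⟨aca⟩ on Q: start {v0}
  step 1 (a): {v1}
  step 2 (c): {v2}
  step 3 (a): ∅  — Q cannot continue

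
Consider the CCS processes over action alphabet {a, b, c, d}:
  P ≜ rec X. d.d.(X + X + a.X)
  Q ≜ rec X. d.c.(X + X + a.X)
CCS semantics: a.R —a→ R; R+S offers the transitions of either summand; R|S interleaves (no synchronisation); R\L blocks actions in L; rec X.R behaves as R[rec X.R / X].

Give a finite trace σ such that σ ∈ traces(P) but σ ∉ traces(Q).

dd

P's transition system — 3 states:
  m0 = rec X. d.d.(X + X + a.X) ⊢ --d--▸ m1
  m1 = d.((rec X. d.d.(X + X + a.X)) + (rec X. d.d.(X + X + a.X)) + a.(rec X. d.d.(X + X + a.X))) ⊢ --d--▸ m2
  m2 = (rec X. d.d.(X + X + a.X)) + (rec X. d.d.(X + X + a.X)) + a.(rec X. d.d.(X + X + a.X)) ⊢ --a--▸ m0, --d--▸ m1
Q's transition system — 3 states:
  n0 = rec X. d.c.(X + X + a.X) ⊢ --d--▸ n1
  n1 = c.((rec X. d.c.(X + X + a.X)) + (rec X. d.c.(X + X + a.X)) + a.(rec X. d.c.(X + X + a.X))) ⊢ --c--▸ n2
  n2 = (rec X. d.c.(X + X + a.X)) + (rec X. d.c.(X + X + a.X)) + a.(rec X. d.c.(X + X + a.X)) ⊢ --a--▸ n0, --d--▸ n1
Run σ = ⟨dd⟩ on P: start {m0}
  [1] d ⇒ {m1}
  [2] d ⇒ {m2}
  — P admits the full trace.
Run σ = ⟨dd⟩ on Q: start {n0}
  [1] d ⇒ {n1}
  [2] d ⇒ ∅ (Q stuck)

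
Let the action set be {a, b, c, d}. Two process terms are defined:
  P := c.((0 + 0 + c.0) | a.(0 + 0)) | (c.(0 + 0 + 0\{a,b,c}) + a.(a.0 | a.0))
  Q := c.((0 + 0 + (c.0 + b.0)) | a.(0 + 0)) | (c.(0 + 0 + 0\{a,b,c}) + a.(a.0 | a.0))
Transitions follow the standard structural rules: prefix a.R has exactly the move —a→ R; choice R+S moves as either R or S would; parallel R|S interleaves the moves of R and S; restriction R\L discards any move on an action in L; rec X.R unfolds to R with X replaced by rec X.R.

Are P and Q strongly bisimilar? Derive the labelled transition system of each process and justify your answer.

not bisimilar

P's transition system — 30 states:
  p0 = c.((0 + 0 + c.0) | a.(0 + 0)) | (c.(0 + 0 + 0\{a,b,c}) + a.(a.0 | a.0)) → =a=> p1, =c=> p2, =c=> p3
  p1 = c.((0 + 0 + c.0) | a.(0 + 0)) | (a.0 | a.0) → =a=> p4, =a=> p5, =c=> p6
  p2 = (0 + 0 + c.0) | a.(0 + 0) | (c.(0 + 0 + 0\{a,b,c}) + a.(a.0 | a.0)) → =a=> p6, =a=> p7, =c=> p8, =c=> p9
  p3 = c.((0 + 0 + c.0) | a.(0 + 0)) | (0 + 0 + 0\{a,b,c}) → =c=> p8
  p4 = c.((0 + 0 + c.0) | a.(0 + 0)) | (0 | a.0) → =a=> p10, =c=> p11
  p5 = c.((0 + 0 + c.0) | a.(0 + 0)) | (a.0 | 0) → =a=> p10, =c=> p12
  p6 = (0 + 0 + c.0) | a.(0 + 0) | (a.0 | a.0) → =a=> p11, =a=> p12, =a=> p13, =c=> p14
  p7 = (0 + 0 + c.0) | (0 + 0) | (c.(0 + 0 + 0\{a,b,c}) + a.(a.0 | a.0)) → =a=> p13, =c=> p15, =c=> p16
  p8 = (0 + 0 + c.0) | a.(0 + 0) | (0 + 0 + 0\{a,b,c}) → =a=> p15, =c=> p17
  p9 = 0 | a.(0 + 0) | (c.(0 + 0 + 0\{a,b,c}) + a.(a.0 | a.0)) → =a=> p14, =a=> p16, =c=> p17
  p10 = c.((0 + 0 + c.0) | a.(0 + 0)) | (0 | 0) → =c=> p18
  p11 = (0 + 0 + c.0) | a.(0 + 0) | (0 | a.0) → =a=> p18, =a=> p19, =c=> p20
  p12 = (0 + 0 + c.0) | a.(0 + 0) | (a.0 | 0) → =a=> p18, =a=> p21, =c=> p22
  p13 = (0 + 0 + c.0) | (0 + 0) | (a.0 | a.0) → =a=> p19, =a=> p21, =c=> p23
  p14 = 0 | a.(0 + 0) | (a.0 | a.0) → =a=> p20, =a=> p22, =a=> p23
  p15 = (0 + 0 + c.0) | (0 + 0) | (0 + 0 + 0\{a,b,c}) → =c=> p24
  p16 = 0 | (0 + 0) | (c.(0 + 0 + 0\{a,b,c}) + a.(a.0 | a.0)) → =a=> p23, =c=> p24
  p17 = 0 | a.(0 + 0) | (0 + 0 + 0\{a,b,c}) → =a=> p24
  p18 = (0 + 0 + c.0) | a.(0 + 0) | (0 | 0) → =a=> p25, =c=> p26
  p19 = (0 + 0 + c.0) | (0 + 0) | (0 | a.0) → =a=> p25, =c=> p27
  p20 = 0 | a.(0 + 0) | (0 | a.0) → =a=> p26, =a=> p27
  p21 = (0 + 0 + c.0) | (0 + 0) | (a.0 | 0) → =a=> p25, =c=> p28
  p22 = 0 | a.(0 + 0) | (a.0 | 0) → =a=> p26, =a=> p28
  p23 = 0 | (0 + 0) | (a.0 | a.0) → =a=> p27, =a=> p28
  p24 = 0 | (0 + 0) | (0 + 0 + 0\{a,b,c}) → (no moves)
  p25 = (0 + 0 + c.0) | (0 + 0) | (0 | 0) → =c=> p29
  p26 = 0 | a.(0 + 0) | (0 | 0) → =a=> p29
  p27 = 0 | (0 + 0) | (0 | a.0) → =a=> p29
  p28 = 0 | (0 + 0) | (a.0 | 0) → =a=> p29
  p29 = 0 | (0 + 0) | (0 | 0) → (no moves)
Q's transition system — 30 states:
  q0 = c.((0 + 0 + (c.0 + b.0)) | a.(0 + 0)) | (c.(0 + 0 + 0\{a,b,c}) + a.(a.0 | a.0)) → =a=> q1, =c=> q2, =c=> q3
  q1 = c.((0 + 0 + (c.0 + b.0)) | a.(0 + 0)) | (a.0 | a.0) → =a=> q4, =a=> q5, =c=> q6
  q2 = (0 + 0 + (c.0 + b.0)) | a.(0 + 0) | (c.(0 + 0 + 0\{a,b,c}) + a.(a.0 | a.0)) → =a=> q6, =a=> q7, =b=> q8, =c=> q8, =c=> q9
  q3 = c.((0 + 0 + (c.0 + b.0)) | a.(0 + 0)) | (0 + 0 + 0\{a,b,c}) → =c=> q9
  q4 = c.((0 + 0 + (c.0 + b.0)) | a.(0 + 0)) | (0 | a.0) → =a=> q10, =c=> q11
  q5 = c.((0 + 0 + (c.0 + b.0)) | a.(0 + 0)) | (a.0 | 0) → =a=> q10, =c=> q12
  q6 = (0 + 0 + (c.0 + b.0)) | a.(0 + 0) | (a.0 | a.0) → =a=> q11, =a=> q12, =a=> q13, =b=> q14, =c=> q14
  q7 = (0 + 0 + (c.0 + b.0)) | (0 + 0) | (c.(0 + 0 + 0\{a,b,c}) + a.(a.0 | a.0)) → =a=> q13, =b=> q15, =c=> q15, =c=> q16
  q8 = 0 | a.(0 + 0) | (c.(0 + 0 + 0\{a,b,c}) + a.(a.0 | a.0)) → =a=> q14, =a=> q15, =c=> q17
  q9 = (0 + 0 + (c.0 + b.0)) | a.(0 + 0) | (0 + 0 + 0\{a,b,c}) → =a=> q16, =b=> q17, =c=> q17
  q10 = c.((0 + 0 + (c.0 + b.0)) | a.(0 + 0)) | (0 | 0) → =c=> q18
  q11 = (0 + 0 + (c.0 + b.0)) | a.(0 + 0) | (0 | a.0) → =a=> q18, =a=> q19, =b=> q20, =c=> q20
  q12 = (0 + 0 + (c.0 + b.0)) | a.(0 + 0) | (a.0 | 0) → =a=> q18, =a=> q21, =b=> q22, =c=> q22
  q13 = (0 + 0 + (c.0 + b.0)) | (0 + 0) | (a.0 | a.0) → =a=> q19, =a=> q21, =b=> q23, =c=> q23
  q14 = 0 | a.(0 + 0) | (a.0 | a.0) → =a=> q20, =a=> q22, =a=> q23
  q15 = 0 | (0 + 0) | (c.(0 + 0 + 0\{a,b,c}) + a.(a.0 | a.0)) → =a=> q23, =c=> q24
  q16 = (0 + 0 + (c.0 + b.0)) | (0 + 0) | (0 + 0 + 0\{a,b,c}) → =b=> q24, =c=> q24
  q17 = 0 | a.(0 + 0) | (0 + 0 + 0\{a,b,c}) → =a=> q24
  q18 = (0 + 0 + (c.0 + b.0)) | a.(0 + 0) | (0 | 0) → =a=> q25, =b=> q26, =c=> q26
  q19 = (0 + 0 + (c.0 + b.0)) | (0 + 0) | (0 | a.0) → =a=> q25, =b=> q27, =c=> q27
  q20 = 0 | a.(0 + 0) | (0 | a.0) → =a=> q26, =a=> q27
  q21 = (0 + 0 + (c.0 + b.0)) | (0 + 0) | (a.0 | 0) → =a=> q25, =b=> q28, =c=> q28
  q22 = 0 | a.(0 + 0) | (a.0 | 0) → =a=> q26, =a=> q28
  q23 = 0 | (0 + 0) | (a.0 | a.0) → =a=> q27, =a=> q28
  q24 = 0 | (0 + 0) | (0 + 0 + 0\{a,b,c}) → (no moves)
  q25 = (0 + 0 + (c.0 + b.0)) | (0 + 0) | (0 | 0) → =b=> q29, =c=> q29
  q26 = 0 | a.(0 + 0) | (0 | 0) → =a=> q29
  q27 = 0 | (0 + 0) | (0 | a.0) → =a=> q29
  q28 = 0 | (0 + 0) | (a.0 | 0) → =a=> q29
  q29 = 0 | (0 + 0) | (0 | 0) → (no moves)
Coarsest stable partition (strong bisimilarity classes):
  B0 = {p0}
  B1 = {p10, p3}
  B2 = {p18, p19, p21, p8}
  B3 = {p15, p25}
  B4 = {p24, p29, q24, q29}
  B5 = {p17, p26, p27, p28, q17, q26, q27, q28}
  B6 = {p2}
  B7 = {p6}
  B8 = {p11, p12, p13}
  B9 = {p20, p22, p23, q20, q22, q23}
  B10 = {p14, q14}
  B11 = {p7}
  B12 = {p16, q15}
  B13 = {p9, q8}
  B14 = {p1}
  B15 = {p4, p5}
  B16 = {q0}
  B17 = {q1}
  B18 = {q6}
  B19 = {q11, q12, q13}
  B20 = {q18, q19, q21, q9}
  B21 = {q16, q25}
  B22 = {q4, q5}
  B23 = {q10, q3}
  B24 = {q2}
  B25 = {q7}
p0 ∈ B0, q0 ∈ B16 → different blocks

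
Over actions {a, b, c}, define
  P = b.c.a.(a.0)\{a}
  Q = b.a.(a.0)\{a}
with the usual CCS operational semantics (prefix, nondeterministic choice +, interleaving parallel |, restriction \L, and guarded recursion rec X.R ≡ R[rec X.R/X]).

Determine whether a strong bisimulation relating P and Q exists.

P ≁ Q

LTS(P): 4 reachable states
  p0 = b.c.a.(a.0)\{a} | -b-> p1
  p1 = c.a.(a.0)\{a} | -c-> p2
  p2 = a.(a.0)\{a} | -a-> p3
  p3 = (a.0)\{a} | stopped
LTS(Q): 3 reachable states
  q0 = b.a.(a.0)\{a} | -b-> q1
  q1 = a.(a.0)\{a} | -a-> q2
  q2 = (a.0)\{a} | stopped
Partition-refinement fixed point:
  B0 = {p0}
  B1 = {p1}
  B2 = {p2, q1}
  B3 = {p3, q2}
  B4 = {q0}
p0 ∈ B0, q0 ∈ B4 → different blocks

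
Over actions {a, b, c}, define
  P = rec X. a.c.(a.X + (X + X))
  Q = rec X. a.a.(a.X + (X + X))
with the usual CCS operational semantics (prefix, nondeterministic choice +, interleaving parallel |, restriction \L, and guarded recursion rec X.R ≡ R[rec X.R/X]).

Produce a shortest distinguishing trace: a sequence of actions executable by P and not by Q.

ac

LTS(P): 3 reachable states
  u0 = rec X. a.c.(a.X + (X + X)) ⊢ -a-> u1
  u1 = c.(a.(rec X. a.c.(a.X + (X + X))) + ((rec X. a.c.(a.X + (X + X))) + (rec X. a.c.(a.X + (X + X))))) ⊢ -c-> u2
  u2 = a.(rec X. a.c.(a.X + (X + X))) + ((rec X. a.c.(a.X + (X + X))) + (rec X. a.c.(a.X + (X + X)))) ⊢ -a-> u0, -a-> u1
LTS(Q): 3 reachable states
  v0 = rec X. a.a.(a.X + (X + X)) ⊢ -a-> v1
  v1 = a.(a.(rec X. a.a.(a.X + (X + X))) + ((rec X. a.a.(a.X + (X + X))) + (rec X. a.a.(a.X + (X + X))))) ⊢ -a-> v2
  v2 = a.(rec X. a.a.(a.X + (X + X))) + ((rec X. a.a.(a.X + (X + X))) + (rec X. a.a.(a.X + (X + X)))) ⊢ -a-> v0, -a-> v1
Executing ac from P (initial set {u0}):
  after a @ step 1: {u1}
  after c @ step 2: {u2}
  P completes σ.
Executing ac from Q (initial set {v0}):
  after a @ step 1: {v1}
  after c @ step 2: ∅  — Q cannot continue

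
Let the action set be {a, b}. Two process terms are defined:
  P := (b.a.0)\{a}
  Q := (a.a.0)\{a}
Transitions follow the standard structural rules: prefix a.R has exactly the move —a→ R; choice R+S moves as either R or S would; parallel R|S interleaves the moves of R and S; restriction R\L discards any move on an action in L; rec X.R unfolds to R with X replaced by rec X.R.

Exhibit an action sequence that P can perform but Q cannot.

P's transition system — 2 states:
  m0 = (b.a.0)\{a} | =b=> m1
  m1 = (a.0)\{a} | stopped
Q's transition system — 1 states:
  n0 = (a.a.0)\{a} | stopped
Run σ = ⟨b⟩ on P: start {m0}
  step 1 (b): {m1}
  P completes σ.
Run σ = ⟨b⟩ on Q: start {n0}
  step 1 (b): ∅  — Q cannot continue

b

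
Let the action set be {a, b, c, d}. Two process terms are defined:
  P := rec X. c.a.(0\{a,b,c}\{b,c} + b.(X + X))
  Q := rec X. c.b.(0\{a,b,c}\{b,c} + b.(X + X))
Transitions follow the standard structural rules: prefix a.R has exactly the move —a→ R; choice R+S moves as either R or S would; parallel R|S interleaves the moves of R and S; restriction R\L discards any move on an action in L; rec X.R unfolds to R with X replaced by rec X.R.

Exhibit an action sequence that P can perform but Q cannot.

P's transition system — 4 states:
  s0 = rec X. c.a.(0\{a,b,c}\{b,c} + b.(X + X)) | --c--▸ s1
  s1 = a.(0\{a,b,c}\{b,c} + b.((rec X. c.a.(0\{a,b,c}\{b,c} + b.(X + X))) + (rec X. c.a.(0\{a,b,c}\{b,c} + b.(X + X))))) | --a--▸ s2
  s2 = 0\{a,b,c}\{b,c} + b.((rec X. c.a.(0\{a,b,c}\{b,c} + b.(X + X))) + (rec X. c.a.(0\{a,b,c}\{b,c} + b.(X + X)))) | --b--▸ s3
  s3 = (rec X. c.a.(0\{a,b,c}\{b,c} + b.(X + X))) + (rec X. c.a.(0\{a,b,c}\{b,c} + b.(X + X))) | --c--▸ s1
Q's transition system — 4 states:
  t0 = rec X. c.b.(0\{a,b,c}\{b,c} + b.(X + X)) | --c--▸ t1
  t1 = b.(0\{a,b,c}\{b,c} + b.((rec X. c.b.(0\{a,b,c}\{b,c} + b.(X + X))) + (rec X. c.b.(0\{a,b,c}\{b,c} + b.(X + X))))) | --b--▸ t2
  t2 = 0\{a,b,c}\{b,c} + b.((rec X. c.b.(0\{a,b,c}\{b,c} + b.(X + X))) + (rec X. c.b.(0\{a,b,c}\{b,c} + b.(X + X)))) | --b--▸ t3
  t3 = (rec X. c.b.(0\{a,b,c}\{b,c} + b.(X + X))) + (rec X. c.b.(0\{a,b,c}\{b,c} + b.(X + X))) | --c--▸ t1
Executing ca from P (initial set {s0}):
  step 1 (c): {s1}
  step 2 (a): {s2}
  P completes σ.
Executing ca from Q (initial set {t0}):
  step 1 (c): {t1}
  step 2 (a): no successor for Q

ca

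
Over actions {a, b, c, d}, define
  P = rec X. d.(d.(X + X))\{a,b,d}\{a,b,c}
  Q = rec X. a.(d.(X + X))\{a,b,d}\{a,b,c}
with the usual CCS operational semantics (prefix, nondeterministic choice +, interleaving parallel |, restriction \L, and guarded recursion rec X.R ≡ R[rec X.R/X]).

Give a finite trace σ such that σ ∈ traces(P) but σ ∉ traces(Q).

LTS(P): 2 reachable states
  m0 = rec X. d.(d.(X + X))\{a,b,d}\{a,b,c} :: =d=> m1
  m1 = (d.((rec X. d.(d.(X + X))\{a,b,d}\{a,b,c}) + (rec X. d.(d.(X + X))\{a,b,d}\{a,b,c})))\{a,b,d}\{a,b,c} :: deadlocked
LTS(Q): 2 reachable states
  n0 = rec X. a.(d.(X + X))\{a,b,d}\{a,b,c} :: =a=> n1
  n1 = (d.((rec X. a.(d.(X + X))\{a,b,d}\{a,b,c}) + (rec X. a.(d.(X + X))\{a,b,d}\{a,b,c})))\{a,b,d}\{a,b,c} :: deadlocked
Executing d from P (initial set {m0}):
  step 1 (d): {m1}
  ✓ P
Executing d from Q (initial set {n0}):
  step 1 (d): ∅ (Q stuck)

d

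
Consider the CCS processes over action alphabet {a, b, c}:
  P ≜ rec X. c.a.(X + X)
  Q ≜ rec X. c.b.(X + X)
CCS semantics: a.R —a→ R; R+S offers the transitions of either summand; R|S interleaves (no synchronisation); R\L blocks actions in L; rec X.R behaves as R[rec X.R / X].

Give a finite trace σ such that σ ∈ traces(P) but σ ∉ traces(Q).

ca

LTS(P): 3 reachable states
  s0 = rec X. c.a.(X + X) has moves =c=> s1
  s1 = a.((rec X. c.a.(X + X)) + (rec X. c.a.(X + X))) has moves =a=> s2
  s2 = (rec X. c.a.(X + X)) + (rec X. c.a.(X + X)) has moves =c=> s1
LTS(Q): 3 reachable states
  t0 = rec X. c.b.(X + X) has moves =c=> t1
  t1 = b.((rec X. c.b.(X + X)) + (rec X. c.b.(X + X))) has moves =b=> t2
  t2 = (rec X. c.b.(X + X)) + (rec X. c.b.(X + X)) has moves =c=> t1
Executing ca from P (initial set {s0}):
  [1] c ⇒ {s1}
  [2] a ⇒ {s2}
  — P admits the full trace.
Executing ca from Q (initial set {t0}):
  [1] c ⇒ {t1}
  [2] a ⇒ ∅ (Q stuck)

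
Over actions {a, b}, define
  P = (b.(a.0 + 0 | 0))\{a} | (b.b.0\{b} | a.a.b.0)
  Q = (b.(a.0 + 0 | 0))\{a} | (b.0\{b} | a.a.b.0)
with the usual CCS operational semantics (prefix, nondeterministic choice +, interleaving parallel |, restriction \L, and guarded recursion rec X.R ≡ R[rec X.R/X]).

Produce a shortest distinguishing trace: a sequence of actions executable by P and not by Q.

Reachable graph of P (24 states):
  s0 = (b.(a.0 + 0 | 0))\{a} | (b.b.0\{b} | a.a.b.0) has moves --a--▸ s1, --b--▸ s2, --b--▸ s3
  s1 = (b.(a.0 + 0 | 0))\{a} | (b.b.0\{b} | a.b.0) has moves --a--▸ s4, --b--▸ s5, --b--▸ s6
  s2 = (a.0 + 0 | 0)\{a} | (b.b.0\{b} | a.a.b.0) has moves --a--▸ s5, --b--▸ s7
  s3 = (b.(a.0 + 0 | 0))\{a} | (b.0\{b} | a.a.b.0) has moves --a--▸ s6, --b--▸ s7, --b--▸ s8
  s4 = (b.(a.0 + 0 | 0))\{a} | (b.b.0\{b} | b.0) has moves --b--▸ s10, --b--▸ s11, --b--▸ s9
  s5 = (a.0 + 0 | 0)\{a} | (b.b.0\{b} | a.b.0) has moves --a--▸ s9, --b--▸ s12
  s6 = (b.(a.0 + 0 | 0))\{a} | (b.0\{b} | a.b.0) has moves --a--▸ s10, --b--▸ s12, --b--▸ s13
  s7 = (a.0 + 0 | 0)\{a} | (b.0\{b} | a.a.b.0) has moves --a--▸ s12, --b--▸ s14
  s8 = (b.(a.0 + 0 | 0))\{a} | (0\{b} | a.a.b.0) has moves --a--▸ s13, --b--▸ s14
  s9 = (a.0 + 0 | 0)\{a} | (b.b.0\{b} | b.0) has moves --b--▸ s15, --b--▸ s16
  s10 = (b.(a.0 + 0 | 0))\{a} | (b.0\{b} | b.0) has moves --b--▸ s15, --b--▸ s17, --b--▸ s18
  s11 = (b.(a.0 + 0 | 0))\{a} | (b.b.0\{b} | 0) has moves --b--▸ s16, --b--▸ s18
  s12 = (a.0 + 0 | 0)\{a} | (b.0\{b} | a.b.0) has moves --a--▸ s15, --b--▸ s19
  s13 = (b.(a.0 + 0 | 0))\{a} | (0\{b} | a.b.0) has moves --a--▸ s17, --b--▸ s19
  s14 = (a.0 + 0 | 0)\{a} | (0\{b} | a.a.b.0) has moves --a--▸ s19
  s15 = (a.0 + 0 | 0)\{a} | (b.0\{b} | b.0) has moves --b--▸ s20, --b--▸ s21
  s16 = (a.0 + 0 | 0)\{a} | (b.b.0\{b} | 0) has moves --b--▸ s21
  s17 = (b.(a.0 + 0 | 0))\{a} | (0\{b} | b.0) has moves --b--▸ s20, --b--▸ s22
  s18 = (b.(a.0 + 0 | 0))\{a} | (b.0\{b} | 0) has moves --b--▸ s21, --b--▸ s22
  s19 = (a.0 + 0 | 0)\{a} | (0\{b} | a.b.0) has moves --a--▸ s20
  s20 = (a.0 + 0 | 0)\{a} | (0\{b} | b.0) has moves --b--▸ s23
  s21 = (a.0 + 0 | 0)\{a} | (b.0\{b} | 0) has moves --b--▸ s23
  s22 = (b.(a.0 + 0 | 0))\{a} | (0\{b} | 0) has moves --b--▸ s23
  s23 = (a.0 + 0 | 0)\{a} | (0\{b} | 0) has moves ∅
Reachable graph of Q (16 states):
  t0 = (b.(a.0 + 0 | 0))\{a} | (b.0\{b} | a.a.b.0) has moves --a--▸ t1, --b--▸ t2, --b--▸ t3
  t1 = (b.(a.0 + 0 | 0))\{a} | (b.0\{b} | a.b.0) has moves --a--▸ t4, --b--▸ t5, --b--▸ t6
  t2 = (a.0 + 0 | 0)\{a} | (b.0\{b} | a.a.b.0) has moves --a--▸ t5, --b--▸ t7
  t3 = (b.(a.0 + 0 | 0))\{a} | (0\{b} | a.a.b.0) has moves --a--▸ t6, --b--▸ t7
  t4 = (b.(a.0 + 0 | 0))\{a} | (b.0\{b} | b.0) has moves --b--▸ t10, --b--▸ t8, --b--▸ t9
  t5 = (a.0 + 0 | 0)\{a} | (b.0\{b} | a.b.0) has moves --a--▸ t8, --b--▸ t11
  t6 = (b.(a.0 + 0 | 0))\{a} | (0\{b} | a.b.0) has moves --a--▸ t9, --b--▸ t11
  t7 = (a.0 + 0 | 0)\{a} | (0\{b} | a.a.b.0) has moves --a--▸ t11
  t8 = (a.0 + 0 | 0)\{a} | (b.0\{b} | b.0) has moves --b--▸ t12, --b--▸ t13
  t9 = (b.(a.0 + 0 | 0))\{a} | (0\{b} | b.0) has moves --b--▸ t12, --b--▸ t14
  t10 = (b.(a.0 + 0 | 0))\{a} | (b.0\{b} | 0) has moves --b--▸ t13, --b--▸ t14
  t11 = (a.0 + 0 | 0)\{a} | (0\{b} | a.b.0) has moves --a--▸ t12
  t12 = (a.0 + 0 | 0)\{a} | (0\{b} | b.0) has moves --b--▸ t15
  t13 = (a.0 + 0 | 0)\{a} | (b.0\{b} | 0) has moves --b--▸ t15
  t14 = (b.(a.0 + 0 | 0))\{a} | (0\{b} | 0) has moves --b--▸ t15
  t15 = (a.0 + 0 | 0)\{a} | (0\{b} | 0) has moves ∅
Run σ = ⟨bbb⟩ on P: start {s0}
  [1] b ⇒ {s2, s3}
  [2] b ⇒ {s7, s8}
  [3] b ⇒ {s14}
  P completes σ.
Run σ = ⟨bbb⟩ on Q: start {t0}
  [1] b ⇒ {t2, t3}
  [2] b ⇒ {t7}
  [3] b ⇒ ∅  — Q cannot continue

bbb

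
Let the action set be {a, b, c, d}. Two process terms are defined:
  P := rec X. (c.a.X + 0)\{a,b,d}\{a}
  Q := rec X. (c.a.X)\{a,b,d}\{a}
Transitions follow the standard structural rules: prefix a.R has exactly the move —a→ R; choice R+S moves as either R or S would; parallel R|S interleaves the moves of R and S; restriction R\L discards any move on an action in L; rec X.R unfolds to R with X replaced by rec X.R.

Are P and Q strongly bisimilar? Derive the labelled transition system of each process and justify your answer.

YES

P's transition system — 2 states:
  u0 = rec X. (c.a.X + 0)\{a,b,d}\{a} has moves ··c··> u1
  u1 = (a.(rec X. (c.a.X + 0)\{a,b,d}\{a}))\{a,b,d}\{a} has moves deadlocked
Q's transition system — 2 states:
  v0 = rec X. (c.a.X)\{a,b,d}\{a} has moves ··c··> v1
  v1 = (a.(rec X. (c.a.X)\{a,b,d}\{a}))\{a,b,d}\{a} has moves deadlocked
Partition-refinement fixed point:
  B0 = {u0, v0}
  B1 = {u1, v1}
u0 ∈ B0, v0 ∈ B0 → same block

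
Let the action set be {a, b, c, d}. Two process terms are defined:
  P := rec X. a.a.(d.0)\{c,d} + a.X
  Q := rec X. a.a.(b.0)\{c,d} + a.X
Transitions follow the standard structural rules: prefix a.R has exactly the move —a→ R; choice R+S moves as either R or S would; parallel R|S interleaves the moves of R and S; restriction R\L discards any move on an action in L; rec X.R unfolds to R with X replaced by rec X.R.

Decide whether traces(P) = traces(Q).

NO — witness ⟨aab⟩

Reachable graph of P (3 states):
  m0 = rec X. a.a.(d.0)\{c,d} + a.X has moves -a-> m0, -a-> m1
  m1 = a.(d.0)\{c,d} has moves -a-> m2
  m2 = (d.0)\{c,d} has moves (no moves)
Reachable graph of Q (4 states):
  n0 = rec X. a.a.(b.0)\{c,d} + a.X has moves -a-> n0, -a-> n1
  n1 = a.(b.0)\{c,d} has moves -a-> n2
  n2 = (b.0)\{c,d} has moves -b-> n3
  n3 = 0\{c,d} has moves (no moves)
Run σ = ⟨aab⟩ on Q: start {n0}
  [1] a ⇒ {n0, n1}
  [2] a ⇒ {n0, n1, n2}
  [3] b ⇒ {n3}
  — Q admits the full trace.
Run σ = ⟨aab⟩ on P: start {m0}
  [1] a ⇒ {m0, m1}
  [2] a ⇒ {m0, m1, m2}
  [3] b ⇒ no successor for P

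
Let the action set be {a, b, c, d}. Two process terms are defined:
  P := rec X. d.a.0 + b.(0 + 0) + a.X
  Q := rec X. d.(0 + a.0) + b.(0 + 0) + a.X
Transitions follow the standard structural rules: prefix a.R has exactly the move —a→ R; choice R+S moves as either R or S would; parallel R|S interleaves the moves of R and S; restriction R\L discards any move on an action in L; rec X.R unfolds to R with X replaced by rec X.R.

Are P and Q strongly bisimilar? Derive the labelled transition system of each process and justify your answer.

P ~ Q

Reachable graph of P (4 states):
  s0 = rec X. d.a.0 + b.(0 + 0) + a.X has moves =a=> s0, =b=> s1, =d=> s2
  s1 = 0 + 0 has moves ∅
  s2 = a.0 has moves =a=> s3
  s3 = 0 has moves ∅
Reachable graph of Q (4 states):
  t0 = rec X. d.(0 + a.0) + b.(0 + 0) + a.X has moves =a=> t0, =b=> t1, =d=> t2
  t1 = 0 + 0 has moves ∅
  t2 = 0 + a.0 has moves =a=> t3
  t3 = 0 has moves ∅
Partition-refinement fixed point:
  B0 = {s0, t0}
  B1 = {s2, t2}
  B2 = {s1, s3, t1, t3}
s0 ∈ B0, t0 ∈ B0 → same block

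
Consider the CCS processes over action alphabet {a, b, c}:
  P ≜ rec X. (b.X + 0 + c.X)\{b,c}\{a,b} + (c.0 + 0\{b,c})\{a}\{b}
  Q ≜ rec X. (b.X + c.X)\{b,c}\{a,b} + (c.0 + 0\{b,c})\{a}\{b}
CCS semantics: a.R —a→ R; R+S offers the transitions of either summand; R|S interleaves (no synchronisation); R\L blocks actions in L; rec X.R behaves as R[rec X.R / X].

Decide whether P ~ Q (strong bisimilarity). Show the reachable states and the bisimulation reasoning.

LTS(P): 2 reachable states
  p0 = rec X. (b.X + 0 + c.X)\{b,c}\{a,b} + (c.0 + 0\{b,c})\{a}\{b} | --c--▸ p1
  p1 = 0\{a}\{b} | stopped
LTS(Q): 2 reachable states
  q0 = rec X. (b.X + c.X)\{b,c}\{a,b} + (c.0 + 0\{b,c})\{a}\{b} | --c--▸ q1
  q1 = 0\{a}\{b} | stopped
Coarsest stable partition (strong bisimilarity classes):
  B0 = {p0, q0}
  B1 = {p1, q1}
p0 ∈ B0, q0 ∈ B0 → same block

bisimilar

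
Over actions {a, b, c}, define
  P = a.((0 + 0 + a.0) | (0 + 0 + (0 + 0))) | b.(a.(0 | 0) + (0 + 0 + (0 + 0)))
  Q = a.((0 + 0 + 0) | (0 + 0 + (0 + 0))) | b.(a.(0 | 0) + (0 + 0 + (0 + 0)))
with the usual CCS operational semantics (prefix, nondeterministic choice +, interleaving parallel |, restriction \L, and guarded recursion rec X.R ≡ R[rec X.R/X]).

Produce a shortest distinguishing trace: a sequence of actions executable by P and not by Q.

Reachable graph of P (9 states):
  u0 = a.((0 + 0 + a.0) | (0 + 0 + (0 + 0))) | b.(a.(0 | 0) + (0 + 0 + (0 + 0))) ⊢ --a--▸ u1, --b--▸ u2
  u1 = (0 + 0 + a.0) | (0 + 0 + (0 + 0)) | b.(a.(0 | 0) + (0 + 0 + (0 + 0))) ⊢ --a--▸ u3, --b--▸ u4
  u2 = a.((0 + 0 + a.0) | (0 + 0 + (0 + 0))) | (a.(0 | 0) + (0 + 0 + (0 + 0))) ⊢ --a--▸ u4, --a--▸ u5
  u3 = 0 | (0 + 0 + (0 + 0)) | b.(a.(0 | 0) + (0 + 0 + (0 + 0))) ⊢ --b--▸ u6
  u4 = (0 + 0 + a.0) | (0 + 0 + (0 + 0)) | (a.(0 | 0) + (0 + 0 + (0 + 0))) ⊢ --a--▸ u6, --a--▸ u7
  u5 = a.((0 + 0 + a.0) | (0 + 0 + (0 + 0))) | (0 | 0) ⊢ --a--▸ u7
  u6 = 0 | (0 + 0 + (0 + 0)) | (a.(0 | 0) + (0 + 0 + (0 + 0))) ⊢ --a--▸ u8
  u7 = (0 + 0 + a.0) | (0 + 0 + (0 + 0)) | (0 | 0) ⊢ --a--▸ u8
  u8 = 0 | (0 + 0 + (0 + 0)) | (0 | 0) ⊢ (no moves)
Reachable graph of Q (6 states):
  v0 = a.((0 + 0 + 0) | (0 + 0 + (0 + 0))) | b.(a.(0 | 0) + (0 + 0 + (0 + 0))) ⊢ --a--▸ v1, --b--▸ v2
  v1 = (0 + 0 + 0) | (0 + 0 + (0 + 0)) | b.(a.(0 | 0) + (0 + 0 + (0 + 0))) ⊢ --b--▸ v3
  v2 = a.((0 + 0 + 0) | (0 + 0 + (0 + 0))) | (a.(0 | 0) + (0 + 0 + (0 + 0))) ⊢ --a--▸ v3, --a--▸ v4
  v3 = (0 + 0 + 0) | (0 + 0 + (0 + 0)) | (a.(0 | 0) + (0 + 0 + (0 + 0))) ⊢ --a--▸ v5
  v4 = a.((0 + 0 + 0) | (0 + 0 + (0 + 0))) | (0 | 0) ⊢ --a--▸ v5
  v5 = (0 + 0 + 0) | (0 + 0 + (0 + 0)) | (0 | 0) ⊢ (no moves)
Executing aa from P (initial set {u0}):
  step 1 (a): {u1}
  step 2 (a): {u3}
  — P admits the full trace.
Executing aa from Q (initial set {v0}):
  step 1 (a): {v1}
  step 2 (a): ∅ (Q stuck)

aa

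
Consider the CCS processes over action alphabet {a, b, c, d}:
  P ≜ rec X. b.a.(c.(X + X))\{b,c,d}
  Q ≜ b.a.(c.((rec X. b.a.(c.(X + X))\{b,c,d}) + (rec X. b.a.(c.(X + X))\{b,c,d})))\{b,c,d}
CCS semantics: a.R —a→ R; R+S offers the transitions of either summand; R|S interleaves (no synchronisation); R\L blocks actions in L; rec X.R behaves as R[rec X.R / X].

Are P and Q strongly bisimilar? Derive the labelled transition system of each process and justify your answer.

YES

LTS(P): 3 reachable states
  s0 = rec X. b.a.(c.(X + X))\{b,c,d} ⊢ -b-> s1
  s1 = a.(c.((rec X. b.a.(c.(X + X))\{b,c,d}) + (rec X. b.a.(c.(X + X))\{b,c,d})))\{b,c,d} ⊢ -a-> s2
  s2 = (c.((rec X. b.a.(c.(X + X))\{b,c,d}) + (rec X. b.a.(c.(X + X))\{b,c,d})))\{b,c,d} ⊢ stopped
LTS(Q): 3 reachable states
  t0 = b.a.(c.((rec X. b.a.(c.(X + X))\{b,c,d}) + (rec X. b.a.(c.(X + X))\{b,c,d})))\{b,c,d} ⊢ -b-> t1
  t1 = a.(c.((rec X. b.a.(c.(X + X))\{b,c,d}) + (rec X. b.a.(c.(X + X))\{b,c,d})))\{b,c,d} ⊢ -a-> t2
  t2 = (c.((rec X. b.a.(c.(X + X))\{b,c,d}) + (rec X. b.a.(c.(X + X))\{b,c,d})))\{b,c,d} ⊢ stopped
Bisimilarity quotient blocks:
  B0 = {s0, t0}
  B1 = {s1, t1}
  B2 = {s2, t2}
s0 ∈ B0, t0 ∈ B0 → same block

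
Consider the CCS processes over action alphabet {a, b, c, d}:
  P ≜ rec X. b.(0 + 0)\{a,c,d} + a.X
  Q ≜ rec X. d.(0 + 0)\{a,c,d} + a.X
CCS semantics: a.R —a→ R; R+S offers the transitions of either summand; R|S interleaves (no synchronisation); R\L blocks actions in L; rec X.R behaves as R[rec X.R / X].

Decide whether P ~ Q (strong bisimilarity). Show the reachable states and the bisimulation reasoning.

NO

Reachable graph of P (2 states):
  p0 = rec X. b.(0 + 0)\{a,c,d} + a.X | =a=> p0, =b=> p1
  p1 = (0 + 0)\{a,c,d} | stopped
Reachable graph of Q (2 states):
  q0 = rec X. d.(0 + 0)\{a,c,d} + a.X | =a=> q0, =d=> q1
  q1 = (0 + 0)\{a,c,d} | stopped
Coarsest stable partition (strong bisimilarity classes):
  B0 = {p0}
  B1 = {p1, q1}
  B2 = {q0}
p0 ∈ B0, q0 ∈ B2 → different blocks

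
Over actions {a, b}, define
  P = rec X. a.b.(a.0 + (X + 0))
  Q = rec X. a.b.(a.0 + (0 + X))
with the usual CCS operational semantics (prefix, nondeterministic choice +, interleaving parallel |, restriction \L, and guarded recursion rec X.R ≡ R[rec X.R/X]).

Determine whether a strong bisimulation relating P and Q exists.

bisimilar

P's transition system — 4 states:
  u0 = rec X. a.b.(a.0 + (X + 0)) :: -a-> u1
  u1 = b.(a.0 + ((rec X. a.b.(a.0 + (X + 0))) + 0)) :: -b-> u2
  u2 = a.0 + ((rec X. a.b.(a.0 + (X + 0))) + 0) :: -a-> u1, -a-> u3
  u3 = 0 :: deadlocked
Q's transition system — 4 states:
  v0 = rec X. a.b.(a.0 + (0 + X)) :: -a-> v1
  v1 = b.(a.0 + (0 + (rec X. a.b.(a.0 + (0 + X))))) :: -b-> v2
  v2 = a.0 + (0 + (rec X. a.b.(a.0 + (0 + X)))) :: -a-> v1, -a-> v3
  v3 = 0 :: deadlocked
Bisimilarity quotient blocks:
  B0 = {u0, v0}
  B1 = {u1, v1}
  B2 = {u2, v2}
  B3 = {u3, v3}
u0 ∈ B0, v0 ∈ B0 → same block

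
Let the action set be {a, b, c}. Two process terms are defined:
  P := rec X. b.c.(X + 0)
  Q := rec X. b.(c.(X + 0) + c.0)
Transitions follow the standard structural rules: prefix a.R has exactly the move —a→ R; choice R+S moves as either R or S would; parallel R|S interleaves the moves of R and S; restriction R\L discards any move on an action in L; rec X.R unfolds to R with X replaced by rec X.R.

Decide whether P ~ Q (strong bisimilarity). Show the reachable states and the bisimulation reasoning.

P ≁ Q

LTS(P): 3 reachable states
  s0 = rec X. b.c.(X + 0) :: —b→ s1
  s1 = c.((rec X. b.c.(X + 0)) + 0) :: —c→ s2
  s2 = (rec X. b.c.(X + 0)) + 0 :: —b→ s1
LTS(Q): 4 reachable states
  t0 = rec X. b.(c.(X + 0) + c.0) :: —b→ t1
  t1 = c.((rec X. b.(c.(X + 0) + c.0)) + 0) + c.0 :: —c→ t2, —c→ t3
  t2 = (rec X. b.(c.(X + 0) + c.0)) + 0 :: —b→ t1
  t3 = 0 :: deadlocked
Partition-refinement fixed point:
  B0 = {s0, s2}
  B1 = {s1}
  B2 = {t0, t2}
  B3 = {t1}
  B4 = {t3}
s0 ∈ B0, t0 ∈ B2 → different blocks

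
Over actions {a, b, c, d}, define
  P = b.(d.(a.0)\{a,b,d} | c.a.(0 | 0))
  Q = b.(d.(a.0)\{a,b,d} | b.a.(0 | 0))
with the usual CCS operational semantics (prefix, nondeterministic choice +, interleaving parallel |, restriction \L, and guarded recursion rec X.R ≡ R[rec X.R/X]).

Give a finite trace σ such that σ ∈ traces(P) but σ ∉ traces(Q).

bc

Reachable graph of P (7 states):
  m0 = b.(d.(a.0)\{a,b,d} | c.a.(0 | 0)) | --b--▸ m1
  m1 = d.(a.0)\{a,b,d} | c.a.(0 | 0) | --c--▸ m2, --d--▸ m3
  m2 = d.(a.0)\{a,b,d} | a.(0 | 0) | --a--▸ m4, --d--▸ m5
  m3 = (a.0)\{a,b,d} | c.a.(0 | 0) | --c--▸ m5
  m4 = d.(a.0)\{a,b,d} | (0 | 0) | --d--▸ m6
  m5 = (a.0)\{a,b,d} | a.(0 | 0) | --a--▸ m6
  m6 = (a.0)\{a,b,d} | (0 | 0) | ·
Reachable graph of Q (7 states):
  n0 = b.(d.(a.0)\{a,b,d} | b.a.(0 | 0)) | --b--▸ n1
  n1 = d.(a.0)\{a,b,d} | b.a.(0 | 0) | --b--▸ n2, --d--▸ n3
  n2 = d.(a.0)\{a,b,d} | a.(0 | 0) | --a--▸ n4, --d--▸ n5
  n3 = (a.0)\{a,b,d} | b.a.(0 | 0) | --b--▸ n5
  n4 = d.(a.0)\{a,b,d} | (0 | 0) | --d--▸ n6
  n5 = (a.0)\{a,b,d} | a.(0 | 0) | --a--▸ n6
  n6 = (a.0)\{a,b,d} | (0 | 0) | ·
Trace ⟨bc⟩ through P, begin at {m0}:
  [1] b ⇒ {m1}
  [2] c ⇒ {m2}
  P completes σ.
Trace ⟨bc⟩ through Q, begin at {n0}:
  [1] b ⇒ {n1}
  [2] c ⇒ ∅ (Q stuck)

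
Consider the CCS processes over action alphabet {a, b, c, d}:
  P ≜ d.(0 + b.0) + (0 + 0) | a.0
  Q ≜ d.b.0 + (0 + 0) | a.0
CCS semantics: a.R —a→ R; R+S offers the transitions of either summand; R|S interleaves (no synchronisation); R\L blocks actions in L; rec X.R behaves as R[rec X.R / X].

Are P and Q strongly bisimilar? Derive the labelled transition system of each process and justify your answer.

bisimilar

P's transition system — 4 states:
  m0 = d.(0 + b.0) + (0 + 0) | a.0 :: -a-> m1, -d-> m2
  m1 = (0 + 0) | 0 :: ·
  m2 = 0 + b.0 :: -b-> m3
  m3 = 0 :: ·
Q's transition system — 4 states:
  n0 = d.b.0 + (0 + 0) | a.0 :: -a-> n1, -d-> n2
  n1 = (0 + 0) | 0 :: ·
  n2 = b.0 :: -b-> n3
  n3 = 0 :: ·
Partition-refinement fixed point:
  B0 = {m0, n0}
  B1 = {m1, m3, n1, n3}
  B2 = {m2, n2}
m0 ∈ B0, n0 ∈ B0 → same block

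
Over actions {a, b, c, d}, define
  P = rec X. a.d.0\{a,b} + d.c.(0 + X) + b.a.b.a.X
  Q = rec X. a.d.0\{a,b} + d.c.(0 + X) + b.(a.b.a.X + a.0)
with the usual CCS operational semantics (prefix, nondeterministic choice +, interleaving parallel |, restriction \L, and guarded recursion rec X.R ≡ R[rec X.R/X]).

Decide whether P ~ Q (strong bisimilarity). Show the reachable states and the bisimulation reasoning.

not bisimilar

Reachable graph of P (8 states):
  p0 = rec X. a.d.0\{a,b} + d.c.(0 + X) + b.a.b.a.X has moves —a→ p1, —b→ p2, —d→ p3
  p1 = d.0\{a,b} has moves —d→ p4
  p2 = a.b.a.(rec X. a.d.0\{a,b} + d.c.(0 + X) + b.a.b.a.X) has moves —a→ p5
  p3 = c.(0 + (rec X. a.d.0\{a,b} + d.c.(0 + X) + b.a.b.a.X)) has moves —c→ p6
  p4 = 0\{a,b} has moves (no moves)
  p5 = b.a.(rec X. a.d.0\{a,b} + d.c.(0 + X) + b.a.b.a.X) has moves —b→ p7
  p6 = 0 + (rec X. a.d.0\{a,b} + d.c.(0 + X) + b.a.b.a.X) has moves —a→ p1, —b→ p2, —d→ p3
  p7 = a.(rec X. a.d.0\{a,b} + d.c.(0 + X) + b.a.b.a.X) has moves —a→ p0
Reachable graph of Q (9 states):
  q0 = rec X. a.d.0\{a,b} + d.c.(0 + X) + b.(a.b.a.X + a.0) has moves —a→ q1, —b→ q2, —d→ q3
  q1 = d.0\{a,b} has moves —d→ q4
  q2 = a.b.a.(rec X. a.d.0\{a,b} + d.c.(0 + X) + b.(a.b.a.X + a.0)) + a.0 has moves —a→ q5, —a→ q6
  q3 = c.(0 + (rec X. a.d.0\{a,b} + d.c.(0 + X) + b.(a.b.a.X + a.0))) has moves —c→ q7
  q4 = 0\{a,b} has moves (no moves)
  q5 = 0 has moves (no moves)
  q6 = b.a.(rec X. a.d.0\{a,b} + d.c.(0 + X) + b.(a.b.a.X + a.0)) has moves —b→ q8
  q7 = 0 + (rec X. a.d.0\{a,b} + d.c.(0 + X) + b.(a.b.a.X + a.0)) has moves —a→ q1, —b→ q2, —d→ q3
  q8 = a.(rec X. a.d.0\{a,b} + d.c.(0 + X) + b.(a.b.a.X + a.0)) has moves —a→ q0
Partition-refinement fixed point:
  B0 = {p0, p6}
  B1 = {p1, q1}
  B2 = {p4, q4, q5}
  B3 = {p2}
  B4 = {p5}
  B5 = {p7}
  B6 = {p3}
  B7 = {q0, q7}
  B8 = {q3}
  B9 = {q2}
  B10 = {q6}
  B11 = {q8}
p0 ∈ B0, q0 ∈ B7 → different blocks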